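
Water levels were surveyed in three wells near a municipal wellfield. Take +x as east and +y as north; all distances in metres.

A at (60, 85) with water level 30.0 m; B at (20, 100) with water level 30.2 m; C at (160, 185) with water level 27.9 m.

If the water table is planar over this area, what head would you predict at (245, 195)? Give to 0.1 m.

27.0 m

Differences from A: to B (Δx, Δy, Δh) = (-40, 15, +0.2); to C = (100, 100, -2.1).
Solve a·Δx + b·Δy = Δh: det = (-40)·100 − 100·15 = -5500.
∂h/∂x = [(+0.2)·100 − (-2.1)·15] / -5500 = -0.009364
∂h/∂y = [(-40)·(-2.1) − 100·(+0.2)] / -5500 = -0.01164
h(245, 195) = 30.0 + (-0.009364)·(185) + (-0.01164)·(110) = 30.0 -1.732 -1.280 = 26.988 m.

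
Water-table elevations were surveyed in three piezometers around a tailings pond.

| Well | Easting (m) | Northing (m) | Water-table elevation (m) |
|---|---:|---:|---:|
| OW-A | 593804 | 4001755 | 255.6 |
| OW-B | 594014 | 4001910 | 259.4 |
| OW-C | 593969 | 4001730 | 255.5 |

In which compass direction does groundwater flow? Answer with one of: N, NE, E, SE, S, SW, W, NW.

Taking OW-A as reference: OW-B−OW-A = (210, 155, +3.8); OW-C−OW-A = (165, -25, -0.1).
Determinant of the coordinate differences = 210·(-25) − 165·155 = -30825.
∂h/∂x = [(+3.8)·(-25) − (-0.1)·155] / -30825 = +0.002579
∂h/∂y = [210·(-0.1) − 165·(+3.8)] / -30825 = +0.02102
Flow = −∇h = (-0.002579 east, -0.02102 north), which points south.

S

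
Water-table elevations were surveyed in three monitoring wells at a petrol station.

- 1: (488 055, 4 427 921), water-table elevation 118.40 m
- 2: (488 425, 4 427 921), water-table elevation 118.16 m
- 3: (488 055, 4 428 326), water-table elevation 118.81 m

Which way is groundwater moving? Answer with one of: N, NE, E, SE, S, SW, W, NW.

SE

∂h/∂x = (118.16 − 118.40) / (488425 − 488055) = -0.0006486
∂h/∂y = (118.81 − 118.40) / (4428326 − 4427921) = +0.001012
Flow = −∇h = (+0.0006486 east, -0.001012 north), which points southeast.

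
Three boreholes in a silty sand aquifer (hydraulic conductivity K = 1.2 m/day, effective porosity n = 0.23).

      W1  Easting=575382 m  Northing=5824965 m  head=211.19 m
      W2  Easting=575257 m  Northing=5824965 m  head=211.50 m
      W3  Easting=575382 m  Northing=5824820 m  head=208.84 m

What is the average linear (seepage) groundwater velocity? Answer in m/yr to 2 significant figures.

31 m/yr

∂h/∂x = (211.50 − 211.19) / (575257 − 575382) = -0.002480
∂h/∂y = (208.84 − 211.19) / (5824820 − 5824965) = +0.01621
|∇h| = √(-0.002480² + 0.01621²) = 0.0164
Seepage velocity v = K·i/n = 1.2 × 0.0164 / 0.23 = 0.08557 m/day = 31.25 m/yr.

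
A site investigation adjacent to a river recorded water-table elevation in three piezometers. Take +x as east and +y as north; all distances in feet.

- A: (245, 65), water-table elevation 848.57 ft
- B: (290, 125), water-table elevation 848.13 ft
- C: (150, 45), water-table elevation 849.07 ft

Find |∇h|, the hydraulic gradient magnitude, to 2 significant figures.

0.0060

Differences from A: to B (Δx, Δy, Δh) = (45, 60, -0.44); to C = (-95, -20, +0.50).
Solve a·Δx + b·Δy = Δh: det = 45·(-20) − (-95)·60 = 4800.
∂h/∂x = [(-0.44)·(-20) − (+0.50)·60] / 4800 = -0.004417
∂h/∂y = [45·(+0.50) − (-95)·(-0.44)] / 4800 = -0.004021
|∇h| = √(-0.004417² + -0.004021²) = 0.005973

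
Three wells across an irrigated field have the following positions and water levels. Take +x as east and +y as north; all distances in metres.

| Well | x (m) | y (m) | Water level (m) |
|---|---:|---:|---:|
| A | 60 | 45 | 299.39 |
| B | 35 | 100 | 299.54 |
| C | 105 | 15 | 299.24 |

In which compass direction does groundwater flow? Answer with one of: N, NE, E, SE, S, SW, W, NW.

Taking A as reference: B−A = (-25, 55, +0.15); C−A = (45, -30, -0.15).
Solve a·Δx + b·Δy = Δh: det = (-25)·(-30) − 45·55 = -1725.
∂h/∂x = [(+0.15)·(-30) − (-0.15)·55] / -1725 = -0.002174
∂h/∂y = [(-25)·(-0.15) − 45·(+0.15)] / -1725 = +0.001739
Flow = −∇h = (+0.002174 east, -0.001739 north), which points southeast.

SE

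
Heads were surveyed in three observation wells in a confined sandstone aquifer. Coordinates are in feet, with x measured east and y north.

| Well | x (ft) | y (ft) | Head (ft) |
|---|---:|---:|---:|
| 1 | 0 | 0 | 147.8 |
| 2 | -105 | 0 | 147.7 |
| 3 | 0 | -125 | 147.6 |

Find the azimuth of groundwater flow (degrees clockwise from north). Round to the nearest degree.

211°

∂h/∂x = (147.7 − 147.8) / (-105 − 0) = +0.0009524
∂h/∂y = (147.6 − 147.8) / (-125 − 0) = +0.001600
Flow direction (−∇h) has components (-0.0009524 E, -0.001600 N).
Azimuth = atan2(E, N) = atan2(-0.0009524, -0.001600) = 210.8° ≈ 211°.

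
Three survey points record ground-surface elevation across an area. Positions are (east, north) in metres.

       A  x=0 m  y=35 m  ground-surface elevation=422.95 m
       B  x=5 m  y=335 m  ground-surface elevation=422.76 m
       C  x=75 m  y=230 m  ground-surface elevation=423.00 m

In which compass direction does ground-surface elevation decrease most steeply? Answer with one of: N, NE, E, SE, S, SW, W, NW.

W

Differences from A: to B (Δx, Δy, Δh) = (5, 300, -0.19); to C = (75, 195, +0.05).
Solve a·Δx + b·Δy = Δz: det = 5·195 − 75·300 = -21525.
∂z/∂x = [(-0.19)·195 − (+0.05)·300] / -21525 = +0.002418
∂z/∂y = [5·(+0.05) − 75·(-0.19)] / -21525 = -0.0006736
Steepest decrease is along −∇f = (-0.002418 E, +0.0006736 N) → west.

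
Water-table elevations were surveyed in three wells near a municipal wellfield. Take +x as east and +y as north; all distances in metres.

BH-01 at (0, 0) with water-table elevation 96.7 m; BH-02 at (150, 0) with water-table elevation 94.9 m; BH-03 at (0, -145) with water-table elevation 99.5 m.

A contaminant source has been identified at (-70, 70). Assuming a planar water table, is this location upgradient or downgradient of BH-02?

∂h/∂x = (94.9 − 96.7) / (150 − 0) = -0.01200
∂h/∂y = (99.5 − 96.7) / (-145 − 0) = -0.01931
Head at (-70, 70) = 96.7 + (-0.01200)·(-70) + (-0.01931)·(70) = 96.19 m.
That is higher than the 94.9 m at BH-02, so the point is upgradient.

upgradient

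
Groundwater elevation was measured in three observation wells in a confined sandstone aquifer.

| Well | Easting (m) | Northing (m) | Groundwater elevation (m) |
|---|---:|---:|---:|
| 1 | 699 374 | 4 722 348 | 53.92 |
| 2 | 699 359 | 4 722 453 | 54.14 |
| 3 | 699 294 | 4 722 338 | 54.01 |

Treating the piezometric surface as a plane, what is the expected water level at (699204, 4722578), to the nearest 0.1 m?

54.6 m

Differences from 1: to 2 (Δx, Δy, Δh) = (-15, 105, +0.22); to 3 = (-80, -10, +0.09).
Determinant of the coordinate differences = (-15)·(-10) − (-80)·105 = 8550.
∂h/∂x = [(+0.22)·(-10) − (+0.09)·105] / 8550 = -0.001363
∂h/∂y = [(-15)·(+0.09) − (-80)·(+0.22)] / 8550 = +0.001901
h(699204, 4722578) = 53.92 + (-0.001363)·(-170) + (+0.001901)·(230) = 53.92 +0.232 +0.437 = 54.589 m.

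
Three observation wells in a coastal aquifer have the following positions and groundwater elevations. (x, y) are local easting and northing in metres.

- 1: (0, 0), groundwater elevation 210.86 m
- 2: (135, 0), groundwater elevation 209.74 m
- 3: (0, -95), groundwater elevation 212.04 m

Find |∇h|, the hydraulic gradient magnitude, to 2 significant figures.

∂h/∂x = (209.74 − 210.86) / (135 − 0) = -0.008296
∂h/∂y = (212.04 − 210.86) / (-95 − 0) = -0.01242
|∇h| = √(-0.008296² + -0.01242²) = 0.01494

0.015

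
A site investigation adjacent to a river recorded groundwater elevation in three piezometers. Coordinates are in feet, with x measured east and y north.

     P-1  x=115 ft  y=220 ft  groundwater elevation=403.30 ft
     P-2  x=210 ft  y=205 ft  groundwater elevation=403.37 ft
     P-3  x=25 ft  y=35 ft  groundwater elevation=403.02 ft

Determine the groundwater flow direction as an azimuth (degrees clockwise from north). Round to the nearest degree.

Three-point gradient (reference P-1): Δ to P-2 = (95, -15, +0.07), Δ to P-3 = (-90, -185, -0.28).
∂h/∂x = +0.0009062, ∂h/∂y = +0.001073 (det = -18925).
Flow direction (−∇h) has components (-0.0009062 E, -0.001073 N).
Azimuth = atan2(E, N) = atan2(-0.0009062, -0.001073) = 220.2° ≈ 220°.

220°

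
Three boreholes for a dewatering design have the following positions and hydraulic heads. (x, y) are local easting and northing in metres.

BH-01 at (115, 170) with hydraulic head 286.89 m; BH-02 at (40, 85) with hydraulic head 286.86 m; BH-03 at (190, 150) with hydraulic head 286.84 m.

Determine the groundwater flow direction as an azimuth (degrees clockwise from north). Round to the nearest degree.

149°

Differences from BH-01: to BH-02 (Δx, Δy, Δh) = (-75, -85, -0.03); to BH-03 = (75, -20, -0.05).
Determinant of the coordinate differences = (-75)·(-20) − 75·(-85) = 7875.
∂h/∂x = [(-0.03)·(-20) − (-0.05)·(-85)] / 7875 = -0.0004635
∂h/∂y = [(-75)·(-0.05) − 75·(-0.03)] / 7875 = +0.0007619
Flow direction (−∇h) has components (+0.0004635 E, -0.0007619 N).
Azimuth = atan2(E, N) = atan2(+0.0004635, -0.0007619) = 148.7° ≈ 149°.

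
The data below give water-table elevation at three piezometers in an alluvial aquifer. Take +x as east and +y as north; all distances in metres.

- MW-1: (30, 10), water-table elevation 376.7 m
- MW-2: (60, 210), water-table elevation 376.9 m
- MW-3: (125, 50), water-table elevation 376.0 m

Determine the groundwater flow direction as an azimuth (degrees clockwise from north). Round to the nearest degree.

105°

Three-point gradient (reference MW-1): Δ to MW-2 = (30, 200, +0.2), Δ to MW-3 = (95, 40, -0.7).
∂h/∂x = -0.008315, ∂h/∂y = +0.002247 (det = -17800).
Flow direction (−∇h) has components (+0.008315 E, -0.002247 N).
Azimuth = atan2(E, N) = atan2(+0.008315, -0.002247) = 105.1° ≈ 105°.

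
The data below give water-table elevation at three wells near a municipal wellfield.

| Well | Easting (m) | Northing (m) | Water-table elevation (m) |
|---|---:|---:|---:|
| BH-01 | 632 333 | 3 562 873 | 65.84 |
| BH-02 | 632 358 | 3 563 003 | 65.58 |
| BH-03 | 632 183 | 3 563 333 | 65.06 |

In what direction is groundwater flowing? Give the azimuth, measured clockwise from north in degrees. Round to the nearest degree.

Three-point gradient (reference BH-01): Δ to BH-02 = (25, 130, -0.26), Δ to BH-03 = (-150, 460, -0.78).
∂h/∂x = -0.0005871, ∂h/∂y = -0.001887 (det = 31000).
Flow direction (−∇h) has components (+0.0005871 E, +0.001887 N).
Azimuth = atan2(E, N) = atan2(+0.0005871, +0.001887) = 17.3° ≈ 017°.

017°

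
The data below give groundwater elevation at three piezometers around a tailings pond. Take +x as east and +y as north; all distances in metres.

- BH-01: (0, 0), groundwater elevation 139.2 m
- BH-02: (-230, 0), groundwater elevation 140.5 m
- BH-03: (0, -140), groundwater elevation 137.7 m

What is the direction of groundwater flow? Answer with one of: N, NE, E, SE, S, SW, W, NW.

SE

∂h/∂x = (140.5 − 139.2) / (-230 − 0) = -0.005652
∂h/∂y = (137.7 − 139.2) / (-140 − 0) = +0.01071
Flow = −∇h = (+0.005652 east, -0.01071 north), which points southeast.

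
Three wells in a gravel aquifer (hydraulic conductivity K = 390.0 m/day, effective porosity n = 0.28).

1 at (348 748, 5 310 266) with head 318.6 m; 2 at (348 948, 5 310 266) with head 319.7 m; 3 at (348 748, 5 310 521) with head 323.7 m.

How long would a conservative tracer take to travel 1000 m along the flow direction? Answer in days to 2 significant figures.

35 days

∂h/∂x = (319.7 − 318.6) / (348948 − 348748) = +0.005500
∂h/∂y = (323.7 − 318.6) / (5310521 − 5310266) = +0.02000
|∇h| = √(0.005500² + 0.02000²) = 0.02074
Seepage velocity v = K·i/n = 390.0 × 0.02074 / 0.28 = 28.89 m/day.
t = 1000 / 28.89 = 34.61 days.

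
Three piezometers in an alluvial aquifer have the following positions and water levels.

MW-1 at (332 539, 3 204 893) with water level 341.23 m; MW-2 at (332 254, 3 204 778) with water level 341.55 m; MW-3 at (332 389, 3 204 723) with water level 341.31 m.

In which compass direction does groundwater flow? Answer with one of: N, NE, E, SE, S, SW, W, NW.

SE

With h = a·x + b·y + c and MW-1 as origin, the differences give:
  (-285)·a + (-115)·b = +0.32
  (-150)·a + (-170)·b = +0.08
Eliminate b (×(-170) and ×(-115), subtract): 31200·a = -45.200 → a = ∂h/∂x = -0.001449
Back-substitute: b = ∂h/∂y = +0.0008077.
Flow = −∇h = (+0.001449 east, -0.0008077 north), which points southeast.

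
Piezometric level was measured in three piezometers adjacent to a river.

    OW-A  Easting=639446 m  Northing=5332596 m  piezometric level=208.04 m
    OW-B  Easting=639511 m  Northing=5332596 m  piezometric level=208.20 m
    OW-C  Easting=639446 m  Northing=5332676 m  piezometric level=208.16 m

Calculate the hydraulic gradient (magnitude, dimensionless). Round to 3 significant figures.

0.00288

∂h/∂x = (208.20 − 208.04) / (639511 − 639446) = +0.002462
∂h/∂y = (208.16 − 208.04) / (5332676 − 5332596) = +0.001500
|∇h| = √(0.002462² + 0.001500²) = 0.002883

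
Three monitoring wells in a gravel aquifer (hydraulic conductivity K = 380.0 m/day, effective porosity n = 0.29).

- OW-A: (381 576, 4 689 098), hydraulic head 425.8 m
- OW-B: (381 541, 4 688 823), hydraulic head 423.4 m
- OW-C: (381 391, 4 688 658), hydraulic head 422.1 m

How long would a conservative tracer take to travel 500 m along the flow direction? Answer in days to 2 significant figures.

43 days

With h = a·x + b·y + c and OW-A as origin, the differences give:
  (-35)·a + (-275)·b = -2.4
  (-185)·a + (-440)·b = -3.7
Eliminate b (×(-440) and ×(-275), subtract): -35475·a = 38.50 → a = ∂h/∂x = -0.001085
Back-substitute: b = ∂h/∂y = +0.008865.
|∇h| = √(-0.001085² + 0.008865²) = 0.008931
Seepage velocity v = K·i/n = 380.0 × 0.008931 / 0.29 = 11.7 m/day.
t = 500 / 11.7 = 42.74 days.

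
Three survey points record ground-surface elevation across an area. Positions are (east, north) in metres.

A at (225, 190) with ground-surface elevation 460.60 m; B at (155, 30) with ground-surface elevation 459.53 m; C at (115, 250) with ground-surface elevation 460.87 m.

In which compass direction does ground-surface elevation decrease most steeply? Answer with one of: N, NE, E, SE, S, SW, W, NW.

S

With z = a·x + b·y + c and A as origin, the differences give:
  (-70)·a + (-160)·b = -1.07
  (-110)·a + 60·b = +0.27
Eliminate b (×60 and ×(-160), subtract): -21800·a = -21.000 → a = ∂z/∂x = +0.0009633
Back-substitute: b = ∂z/∂y = +0.006266.
Steepest decrease is along −∇f = (-0.0009633 E, -0.006266 N) → south.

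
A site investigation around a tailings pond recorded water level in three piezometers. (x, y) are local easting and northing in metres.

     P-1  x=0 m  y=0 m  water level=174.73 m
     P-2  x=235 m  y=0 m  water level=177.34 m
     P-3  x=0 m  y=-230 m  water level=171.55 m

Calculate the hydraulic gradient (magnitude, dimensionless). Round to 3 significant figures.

0.0177

∂h/∂x = (177.34 − 174.73) / (235 − 0) = +0.01111
∂h/∂y = (171.55 − 174.73) / (-230 − 0) = +0.01383
|∇h| = √(0.01111² + 0.01383²) = 0.01774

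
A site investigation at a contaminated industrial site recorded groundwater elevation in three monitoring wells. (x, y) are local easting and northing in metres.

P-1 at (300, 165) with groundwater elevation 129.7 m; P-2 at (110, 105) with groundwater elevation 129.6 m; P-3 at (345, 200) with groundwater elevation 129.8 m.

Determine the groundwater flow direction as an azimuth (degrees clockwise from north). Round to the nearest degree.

Three-point gradient (reference P-1): Δ to P-2 = (-190, -60, -0.1), Δ to P-3 = (45, 35, +0.1).
∂h/∂x = -0.0006329, ∂h/∂y = +0.003671 (det = -3950).
Flow direction (−∇h) has components (+0.0006329 E, -0.003671 N).
Azimuth = atan2(E, N) = atan2(+0.0006329, -0.003671) = 170.2° ≈ 170°.

170°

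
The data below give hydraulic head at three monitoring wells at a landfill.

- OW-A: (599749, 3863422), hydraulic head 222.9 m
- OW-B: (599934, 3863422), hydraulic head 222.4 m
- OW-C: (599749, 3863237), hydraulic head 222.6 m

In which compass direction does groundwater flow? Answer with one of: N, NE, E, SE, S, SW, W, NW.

∂h/∂x = (222.4 − 222.9) / (599934 − 599749) = -0.002703
∂h/∂y = (222.6 − 222.9) / (3863237 − 3863422) = +0.001622
Flow = −∇h = (+0.002703 east, -0.001622 north), which points southeast.

SE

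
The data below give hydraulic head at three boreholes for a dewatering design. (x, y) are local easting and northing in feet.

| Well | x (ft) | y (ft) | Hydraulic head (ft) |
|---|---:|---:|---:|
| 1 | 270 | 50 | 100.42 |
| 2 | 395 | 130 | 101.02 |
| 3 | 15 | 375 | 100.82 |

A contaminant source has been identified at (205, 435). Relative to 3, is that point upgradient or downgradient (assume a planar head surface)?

With h = a·x + b·y + c and 1 as origin, the differences give:
  125·a + 80·b = +0.60
  (-255)·a + 325·b = +0.40
Eliminate b (×325 and ×80, subtract): 61025·a = 163.000 → a = ∂h/∂x = +0.002671
Back-substitute: b = ∂h/∂y = +0.003327.
Head at (205, 435) = 100.42 + (+0.002671)·(-65) + (+0.003327)·(385) = 101.53 ft.
That is higher than the 100.82 ft at 3, so the point is upgradient.

upgradient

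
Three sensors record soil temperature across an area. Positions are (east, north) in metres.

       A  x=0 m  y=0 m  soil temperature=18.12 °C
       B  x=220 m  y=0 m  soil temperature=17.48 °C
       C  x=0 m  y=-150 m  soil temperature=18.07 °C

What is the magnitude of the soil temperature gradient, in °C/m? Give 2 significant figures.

0.0029 °C/m

∂T/∂x = (17.48 − 18.12) / (220 − 0) = -0.002909
∂T/∂y = (18.07 − 18.12) / (-150 − 0) = +0.0003333
|∇f| = √(-0.002909² + 0.0003333²) = 0.002928 °C/m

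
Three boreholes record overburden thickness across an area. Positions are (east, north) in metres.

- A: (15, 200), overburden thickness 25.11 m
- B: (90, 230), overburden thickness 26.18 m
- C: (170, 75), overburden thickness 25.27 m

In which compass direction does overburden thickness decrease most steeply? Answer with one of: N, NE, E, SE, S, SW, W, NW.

Differences from A: to B (Δx, Δy, Δh) = (75, 30, +1.07); to C = (155, -125, +0.16).
Determinant of the coordinate differences = 75·(-125) − 155·30 = -14025.
∂d/∂x = [(+1.07)·(-125) − (+0.16)·30] / -14025 = +0.009879
∂d/∂y = [75·(+0.16) − 155·(+1.07)] / -14025 = +0.01097
Steepest decrease is along −∇f = (-0.009879 E, -0.01097 N) → southwest.

SW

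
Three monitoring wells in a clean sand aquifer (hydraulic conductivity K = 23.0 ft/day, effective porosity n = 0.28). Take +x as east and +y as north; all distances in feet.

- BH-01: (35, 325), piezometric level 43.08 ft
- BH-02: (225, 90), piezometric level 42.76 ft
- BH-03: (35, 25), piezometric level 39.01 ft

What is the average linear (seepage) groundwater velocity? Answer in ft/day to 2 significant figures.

1.7 ft/day

Differences from BH-01: to BH-02 (Δx, Δy, Δh) = (190, -235, -0.32); to BH-03 = (0, -300, -4.07).
Solve a·Δx + b·Δy = Δh: det = 190·(-300) − 0·(-235) = -57000.
∂h/∂x = [(-0.32)·(-300) − (-4.07)·(-235)] / -57000 = +0.01510
∂h/∂y = [190·(-4.07) − 0·(-0.32)] / -57000 = +0.01357
|∇h| = √(0.01510² + 0.01357²) = 0.0203
Seepage velocity v = K·i/n = 23.0 × 0.0203 / 0.28 = 1.667 ft/day.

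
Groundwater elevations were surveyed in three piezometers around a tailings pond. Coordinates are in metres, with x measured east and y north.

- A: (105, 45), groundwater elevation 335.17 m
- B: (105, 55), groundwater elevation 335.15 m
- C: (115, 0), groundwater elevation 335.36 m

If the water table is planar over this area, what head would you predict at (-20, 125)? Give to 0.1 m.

333.8 m

With h = a·x + b·y + c and A as origin, the differences give:
  0·a + 10·b = -0.02
  10·a + (-45)·b = +0.19
Eliminate b (×(-45) and ×10, subtract): -100·a = -1.000 → a = ∂h/∂x = +0.010000
Back-substitute: b = ∂h/∂y = -0.002000.
h(-20, 125) = 335.17 + (+0.010000)·(-125) + (-0.002000)·(80) = 335.17 -1.250 -0.160 = 333.760 m.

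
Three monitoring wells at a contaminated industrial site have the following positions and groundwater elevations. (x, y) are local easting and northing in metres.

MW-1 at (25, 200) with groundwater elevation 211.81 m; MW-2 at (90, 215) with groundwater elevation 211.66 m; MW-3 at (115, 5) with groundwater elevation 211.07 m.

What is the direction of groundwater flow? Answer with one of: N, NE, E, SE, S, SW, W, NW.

SE

With h = a·x + b·y + c and MW-1 as origin, the differences give:
  65·a + 15·b = -0.15
  90·a + (-195)·b = -0.74
Eliminate b (×(-195) and ×15, subtract): -14025·a = 40.350 → a = ∂h/∂x = -0.002877
Back-substitute: b = ∂h/∂y = +0.002467.
Flow = −∇h = (+0.002877 east, -0.002467 north), which points southeast.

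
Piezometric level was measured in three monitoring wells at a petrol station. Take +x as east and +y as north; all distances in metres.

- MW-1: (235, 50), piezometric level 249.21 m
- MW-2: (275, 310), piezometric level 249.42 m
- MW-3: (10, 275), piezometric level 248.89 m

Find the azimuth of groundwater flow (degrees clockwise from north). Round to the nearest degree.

255°

Differences from MW-1: to MW-2 (Δx, Δy, Δh) = (40, 260, +0.21); to MW-3 = (-225, 225, -0.32).
Solve a·Δx + b·Δy = Δh: det = 40·225 − (-225)·260 = 67500.
∂h/∂x = [(+0.21)·225 − (-0.32)·260] / 67500 = +0.001933
∂h/∂y = [40·(-0.32) − (-225)·(+0.21)] / 67500 = +0.0005104
Flow direction (−∇h) has components (-0.001933 E, -0.0005104 N).
Azimuth = atan2(E, N) = atan2(-0.001933, -0.0005104) = 255.2° ≈ 255°.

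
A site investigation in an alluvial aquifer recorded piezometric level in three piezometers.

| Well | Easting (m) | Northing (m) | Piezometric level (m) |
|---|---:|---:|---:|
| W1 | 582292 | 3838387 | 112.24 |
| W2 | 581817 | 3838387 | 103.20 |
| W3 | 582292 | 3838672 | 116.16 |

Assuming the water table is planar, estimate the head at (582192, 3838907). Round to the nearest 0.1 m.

∂h/∂x = (103.20 − 112.24) / (581817 − 582292) = +0.01903
∂h/∂y = (116.16 − 112.24) / (3838672 − 3838387) = +0.01375
h(582192, 3838907) = 112.24 + (+0.01903)·(-100) + (+0.01375)·(520) = 112.24 -1.903 +7.152 = 117.489 m.

117.5 m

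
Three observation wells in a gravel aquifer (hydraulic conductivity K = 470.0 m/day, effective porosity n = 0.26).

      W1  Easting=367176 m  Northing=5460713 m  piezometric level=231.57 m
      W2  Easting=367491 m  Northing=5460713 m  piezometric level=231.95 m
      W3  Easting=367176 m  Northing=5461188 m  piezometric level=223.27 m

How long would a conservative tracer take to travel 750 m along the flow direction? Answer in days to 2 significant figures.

24 days

∂h/∂x = (231.95 − 231.57) / (367491 − 367176) = +0.001206
∂h/∂y = (223.27 − 231.57) / (5461188 − 5460713) = -0.01747
|∇h| = √(0.001206² + -0.01747²) = 0.01751
Seepage velocity v = K·i/n = 470.0 × 0.01751 / 0.26 = 31.65 m/day.
t = 750 / 31.65 = 23.7 days.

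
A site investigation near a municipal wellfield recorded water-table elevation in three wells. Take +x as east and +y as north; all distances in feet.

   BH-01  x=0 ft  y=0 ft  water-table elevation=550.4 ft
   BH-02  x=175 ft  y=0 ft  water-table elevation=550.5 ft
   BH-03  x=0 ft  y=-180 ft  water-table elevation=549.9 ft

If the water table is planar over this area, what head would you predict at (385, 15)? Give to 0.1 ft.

550.7 ft

∂h/∂x = (550.5 − 550.4) / (175 − 0) = +0.0005714
∂h/∂y = (549.9 − 550.4) / (-180 − 0) = +0.002778
h(385, 15) = 550.4 + (+0.0005714)·(385) + (+0.002778)·(15) = 550.4 +0.220 +0.042 = 550.662 ft.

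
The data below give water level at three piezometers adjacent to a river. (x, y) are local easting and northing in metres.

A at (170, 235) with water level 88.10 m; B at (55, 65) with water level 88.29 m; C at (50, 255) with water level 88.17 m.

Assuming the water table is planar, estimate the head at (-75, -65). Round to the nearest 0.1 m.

88.5 m

Taking A as reference: B−A = (-115, -170, +0.19); C−A = (-120, 20, +0.07).
Solve a·Δx + b·Δy = Δh: det = (-115)·20 − (-120)·(-170) = -22700.
∂h/∂x = [(+0.19)·20 − (+0.07)·(-170)] / -22700 = -0.0006916
∂h/∂y = [(-115)·(+0.07) − (-120)·(+0.19)] / -22700 = -0.0006498
h(-75, -65) = 88.10 + (-0.0006916)·(-245) + (-0.0006498)·(-300) = 88.10 +0.169 +0.195 = 88.464 m.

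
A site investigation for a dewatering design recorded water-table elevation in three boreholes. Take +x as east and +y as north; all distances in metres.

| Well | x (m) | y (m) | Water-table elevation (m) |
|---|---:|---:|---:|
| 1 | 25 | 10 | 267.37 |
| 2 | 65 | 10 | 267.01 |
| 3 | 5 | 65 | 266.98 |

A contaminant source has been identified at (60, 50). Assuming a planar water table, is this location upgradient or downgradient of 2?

downgradient

Taking 1 as reference: 2−1 = (40, 0, -0.36); 3−1 = (-20, 55, -0.39).
Determinant of the coordinate differences = 40·55 − (-20)·0 = 2200.
∂h/∂x = [(-0.36)·55 − (-0.39)·0] / 2200 = -0.009000
∂h/∂y = [40·(-0.39) − (-20)·(-0.36)] / 2200 = -0.01036
Head at (60, 50) = 267.37 + (-0.009000)·(35) + (-0.01036)·(40) = 266.64 m.
That is lower than the 267.01 m at 2, so the point is downgradient.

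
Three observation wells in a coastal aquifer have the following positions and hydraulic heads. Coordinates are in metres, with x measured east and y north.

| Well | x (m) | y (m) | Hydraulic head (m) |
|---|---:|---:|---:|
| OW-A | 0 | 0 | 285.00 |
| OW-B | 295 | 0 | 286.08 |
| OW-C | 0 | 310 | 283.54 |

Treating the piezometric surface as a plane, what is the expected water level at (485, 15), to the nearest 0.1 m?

286.7 m

∂h/∂x = (286.08 − 285.00) / (295 − 0) = +0.003661
∂h/∂y = (283.54 − 285.00) / (310 − 0) = -0.004710
h(485, 15) = 285.00 + (+0.003661)·(485) + (-0.004710)·(15) = 285.00 +1.776 -0.071 = 286.705 m.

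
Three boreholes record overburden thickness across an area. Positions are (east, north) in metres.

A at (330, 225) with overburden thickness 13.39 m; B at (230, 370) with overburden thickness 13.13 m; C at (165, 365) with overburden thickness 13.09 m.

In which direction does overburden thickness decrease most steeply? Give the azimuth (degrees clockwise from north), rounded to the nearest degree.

331°

Taking A as reference: B−A = (-100, 145, -0.26); C−A = (-165, 140, -0.30).
Determinant of the coordinate differences = (-100)·140 − (-165)·145 = 9925.
∂d/∂x = [(-0.26)·140 − (-0.30)·145] / 9925 = +0.0007154
∂d/∂y = [(-100)·(-0.30) − (-165)·(-0.26)] / 9925 = -0.001300
Steepest decrease is along −∇f: components (-0.0007154 E, +0.001300 N).
Azimuth = atan2(-0.0007154, +0.001300) = 331.2° ≈ 331°.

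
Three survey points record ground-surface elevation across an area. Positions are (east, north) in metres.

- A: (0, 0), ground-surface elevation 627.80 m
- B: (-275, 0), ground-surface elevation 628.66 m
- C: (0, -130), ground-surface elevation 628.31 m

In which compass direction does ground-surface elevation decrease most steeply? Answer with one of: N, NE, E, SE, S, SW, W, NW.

NE

∂z/∂x = (628.66 − 627.80) / (-275 − 0) = -0.003127
∂z/∂y = (628.31 − 627.80) / (-130 − 0) = -0.003923
Steepest decrease is along −∇f = (+0.003127 E, +0.003923 N) → northeast.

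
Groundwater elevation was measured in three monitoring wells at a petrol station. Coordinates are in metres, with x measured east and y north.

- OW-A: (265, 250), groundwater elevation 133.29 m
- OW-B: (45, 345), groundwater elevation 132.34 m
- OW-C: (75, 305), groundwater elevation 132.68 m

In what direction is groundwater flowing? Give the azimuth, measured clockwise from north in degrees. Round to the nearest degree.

353°

With h = a·x + b·y + c and OW-A as origin, the differences give:
  (-220)·a + 95·b = -0.95
  (-190)·a + 55·b = -0.61
Eliminate b (×55 and ×95, subtract): 5950·a = 5.700 → a = ∂h/∂x = +0.0009580
Back-substitute: b = ∂h/∂y = -0.007782.
Flow direction (−∇h) has components (-0.0009580 E, +0.007782 N).
Azimuth = atan2(E, N) = atan2(-0.0009580, +0.007782) = 353.0° ≈ 353°.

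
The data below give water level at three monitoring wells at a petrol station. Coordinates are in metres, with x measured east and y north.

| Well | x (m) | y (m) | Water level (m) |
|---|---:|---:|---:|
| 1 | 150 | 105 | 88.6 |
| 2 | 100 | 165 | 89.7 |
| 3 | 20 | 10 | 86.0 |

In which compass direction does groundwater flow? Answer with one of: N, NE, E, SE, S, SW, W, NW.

S

With h = a·x + b·y + c and 1 as origin, the differences give:
  (-50)·a + 60·b = +1.1
  (-130)·a + (-95)·b = -2.6
Eliminate b (×(-95) and ×60, subtract): 12550·a = 51.50 → a = ∂h/∂x = +0.004104
Back-substitute: b = ∂h/∂y = +0.02175.
Flow = −∇h = (-0.004104 east, -0.02175 north), which points south.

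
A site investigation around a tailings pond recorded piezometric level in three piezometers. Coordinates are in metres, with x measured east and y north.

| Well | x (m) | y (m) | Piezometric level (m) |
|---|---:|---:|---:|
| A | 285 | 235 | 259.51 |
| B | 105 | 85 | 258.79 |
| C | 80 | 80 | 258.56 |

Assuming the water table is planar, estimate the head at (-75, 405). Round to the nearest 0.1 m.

254.2 m

Taking A as reference: B−A = (-180, -150, -0.72); C−A = (-205, -155, -0.95).
Determinant of the coordinate differences = (-180)·(-155) − (-205)·(-150) = -2850.
∂h/∂x = [(-0.72)·(-155) − (-0.95)·(-150)] / -2850 = +0.01084
∂h/∂y = [(-180)·(-0.95) − (-205)·(-0.72)] / -2850 = -0.008211
h(-75, 405) = 259.51 + (+0.01084)·(-360) + (-0.008211)·(170) = 259.51 -3.903 -1.396 = 254.211 m.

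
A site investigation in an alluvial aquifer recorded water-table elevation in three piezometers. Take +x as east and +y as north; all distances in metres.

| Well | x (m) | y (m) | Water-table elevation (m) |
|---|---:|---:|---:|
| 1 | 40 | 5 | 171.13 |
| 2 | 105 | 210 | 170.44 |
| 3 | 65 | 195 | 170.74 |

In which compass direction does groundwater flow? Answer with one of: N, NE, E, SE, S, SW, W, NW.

Taking 1 as reference: 2−1 = (65, 205, -0.69); 3−1 = (25, 190, -0.39).
Solve a·Δx + b·Δy = Δh: det = 65·190 − 25·205 = 7225.
∂h/∂x = [(-0.69)·190 − (-0.39)·205] / 7225 = -0.007080
∂h/∂y = [65·(-0.39) − 25·(-0.69)] / 7225 = -0.001121
Flow = −∇h = (+0.007080 east, +0.001121 north), which points east.

E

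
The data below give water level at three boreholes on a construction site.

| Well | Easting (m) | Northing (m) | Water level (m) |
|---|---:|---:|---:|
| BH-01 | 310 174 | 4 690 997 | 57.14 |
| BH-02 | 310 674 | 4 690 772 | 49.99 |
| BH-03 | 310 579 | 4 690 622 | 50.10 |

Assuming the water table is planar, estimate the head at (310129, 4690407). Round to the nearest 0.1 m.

Differences from BH-01: to BH-02 (Δx, Δy, Δh) = (500, -225, -7.15); to BH-03 = (405, -375, -7.04).
Solve a·Δx + b·Δy = Δh: det = 500·(-375) − 405·(-225) = -96375.
∂h/∂x = [(-7.15)·(-375) − (-7.04)·(-225)] / -96375 = -0.01139
∂h/∂y = [500·(-7.04) − 405·(-7.15)] / -96375 = +0.006477
h(310129, 4690407) = 57.14 + (-0.01139)·(-45) + (+0.006477)·(-590) = 57.14 +0.512 -3.822 = 53.831 m.

53.8 m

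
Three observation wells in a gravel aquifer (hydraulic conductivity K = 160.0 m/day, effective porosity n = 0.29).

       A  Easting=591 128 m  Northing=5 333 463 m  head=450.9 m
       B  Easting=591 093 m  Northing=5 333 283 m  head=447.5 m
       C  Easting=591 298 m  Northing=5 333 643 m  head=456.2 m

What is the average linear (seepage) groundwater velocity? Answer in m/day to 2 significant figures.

12 m/day

With h = a·x + b·y + c and A as origin, the differences give:
  (-35)·a + (-180)·b = -3.4
  170·a + 180·b = +5.3
Eliminate b (×180 and ×(-180), subtract): 24300·a = 342.00 → a = ∂h/∂x = +0.01407
Back-substitute: b = ∂h/∂y = +0.01615.
|∇h| = √(0.01407² + 0.01615²) = 0.02142
Seepage velocity v = K·i/n = 160.0 × 0.02142 / 0.29 = 11.82 m/day.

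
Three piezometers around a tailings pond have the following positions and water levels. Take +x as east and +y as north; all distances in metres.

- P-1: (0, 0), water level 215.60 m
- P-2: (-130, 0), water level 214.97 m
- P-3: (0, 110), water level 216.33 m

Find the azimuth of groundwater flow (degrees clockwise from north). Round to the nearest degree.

216°

∂h/∂x = (214.97 − 215.60) / (-130 − 0) = +0.004846
∂h/∂y = (216.33 − 215.60) / (110 − 0) = +0.006636
Flow direction (−∇h) has components (-0.004846 E, -0.006636 N).
Azimuth = atan2(E, N) = atan2(-0.004846, -0.006636) = 216.1° ≈ 216°.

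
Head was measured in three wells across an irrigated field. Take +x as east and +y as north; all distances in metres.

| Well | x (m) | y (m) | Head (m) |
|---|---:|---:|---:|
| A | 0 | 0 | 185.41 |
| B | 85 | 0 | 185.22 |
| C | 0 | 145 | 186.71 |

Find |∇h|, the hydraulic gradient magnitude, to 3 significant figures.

∂h/∂x = (185.22 − 185.41) / (85 − 0) = -0.002235
∂h/∂y = (186.71 − 185.41) / (145 − 0) = +0.008966
|∇h| = √(-0.002235² + 0.008966²) = 0.00924

0.00924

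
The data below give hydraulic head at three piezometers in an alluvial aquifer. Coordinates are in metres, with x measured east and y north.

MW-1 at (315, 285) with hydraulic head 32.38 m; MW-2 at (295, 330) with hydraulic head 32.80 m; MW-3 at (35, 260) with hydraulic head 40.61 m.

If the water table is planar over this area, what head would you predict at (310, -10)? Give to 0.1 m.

Differences from MW-1: to MW-2 (Δx, Δy, Δh) = (-20, 45, +0.42); to MW-3 = (-280, -25, +8.23).
Solve a·Δx + b·Δy = Δh: det = (-20)·(-25) − (-280)·45 = 13100.
∂h/∂x = [(+0.42)·(-25) − (+8.23)·45] / 13100 = -0.02907
∂h/∂y = [(-20)·(+8.23) − (-280)·(+0.42)] / 13100 = -0.003588
h(310, -10) = 32.38 + (-0.02907)·(-5) + (-0.003588)·(-295) = 32.38 +0.145 +1.058 = 33.584 m.

33.6 m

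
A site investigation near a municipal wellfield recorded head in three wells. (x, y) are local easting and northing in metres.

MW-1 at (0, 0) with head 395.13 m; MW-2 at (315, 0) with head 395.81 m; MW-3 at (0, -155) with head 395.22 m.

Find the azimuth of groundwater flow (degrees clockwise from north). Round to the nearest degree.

∂h/∂x = (395.81 − 395.13) / (315 − 0) = +0.002159
∂h/∂y = (395.22 − 395.13) / (-155 − 0) = -0.0005806
Flow direction (−∇h) has components (-0.002159 E, +0.0005806 N).
Azimuth = atan2(E, N) = atan2(-0.002159, +0.0005806) = 285.1° ≈ 285°.

285°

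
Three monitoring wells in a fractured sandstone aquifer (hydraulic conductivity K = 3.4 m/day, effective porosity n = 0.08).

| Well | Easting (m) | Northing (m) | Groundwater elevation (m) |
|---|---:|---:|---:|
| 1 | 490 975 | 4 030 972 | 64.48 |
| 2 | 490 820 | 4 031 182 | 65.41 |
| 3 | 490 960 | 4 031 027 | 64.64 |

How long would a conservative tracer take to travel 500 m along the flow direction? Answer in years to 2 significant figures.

8.4 years

With h = a·x + b·y + c and 1 as origin, the differences give:
  (-155)·a + 210·b = +0.93
  (-15)·a + 55·b = +0.16
Eliminate b (×55 and ×210, subtract): -5375·a = 17.550 → a = ∂h/∂x = -0.003265
Back-substitute: b = ∂h/∂y = +0.002019.
|∇h| = √(-0.003265² + 0.002019²) = 0.003839
Seepage velocity v = K·i/n = 3.4 × 0.003839 / 0.08 = 0.1632 m/day.
t = 500 / 0.1632 = 3064 days = 8.39 years.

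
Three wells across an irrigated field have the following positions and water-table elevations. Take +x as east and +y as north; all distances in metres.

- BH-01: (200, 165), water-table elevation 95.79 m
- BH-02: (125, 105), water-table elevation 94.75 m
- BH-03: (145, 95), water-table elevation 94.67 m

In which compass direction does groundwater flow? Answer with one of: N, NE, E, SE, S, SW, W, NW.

S

Differences from BH-01: to BH-02 (Δx, Δy, Δh) = (-75, -60, -1.04); to BH-03 = (-55, -70, -1.12).
Solve a·Δx + b·Δy = Δh: det = (-75)·(-70) − (-55)·(-60) = 1950.
∂h/∂x = [(-1.04)·(-70) − (-1.12)·(-60)] / 1950 = +0.002872
∂h/∂y = [(-75)·(-1.12) − (-55)·(-1.04)] / 1950 = +0.01374
Flow = −∇h = (-0.002872 east, -0.01374 north), which points south.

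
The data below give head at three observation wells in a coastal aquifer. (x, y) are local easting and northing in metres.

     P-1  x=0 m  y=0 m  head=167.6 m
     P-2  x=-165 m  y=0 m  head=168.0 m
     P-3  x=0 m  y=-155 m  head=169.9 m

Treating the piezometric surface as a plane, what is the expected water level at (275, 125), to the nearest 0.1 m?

165.1 m

∂h/∂x = (168.0 − 167.6) / (-165 − 0) = -0.002424
∂h/∂y = (169.9 − 167.6) / (-155 − 0) = -0.01484
h(275, 125) = 167.6 + (-0.002424)·(275) + (-0.01484)·(125) = 167.6 -0.667 -1.855 = 165.078 m.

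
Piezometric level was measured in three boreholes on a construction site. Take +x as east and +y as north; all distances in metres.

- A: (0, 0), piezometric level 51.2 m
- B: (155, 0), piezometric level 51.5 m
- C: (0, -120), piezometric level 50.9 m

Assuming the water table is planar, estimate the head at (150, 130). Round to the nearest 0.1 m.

51.8 m

∂h/∂x = (51.5 − 51.2) / (155 − 0) = +0.001935
∂h/∂y = (50.9 − 51.2) / (-120 − 0) = +0.002500
h(150, 130) = 51.2 + (+0.001935)·(150) + (+0.002500)·(130) = 51.2 +0.290 +0.325 = 51.815 m.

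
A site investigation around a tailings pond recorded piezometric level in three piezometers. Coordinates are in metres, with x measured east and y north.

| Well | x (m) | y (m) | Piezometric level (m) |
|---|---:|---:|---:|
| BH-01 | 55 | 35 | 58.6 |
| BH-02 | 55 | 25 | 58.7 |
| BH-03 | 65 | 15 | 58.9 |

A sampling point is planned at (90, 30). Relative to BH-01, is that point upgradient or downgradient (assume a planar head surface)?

Differences from BH-01: to BH-02 (Δx, Δy, Δh) = (0, -10, +0.1); to BH-03 = (10, -20, +0.3).
Solve a·Δx + b·Δy = Δh: det = 0·(-20) − 10·(-10) = 100.
∂h/∂x = [(+0.1)·(-20) − (+0.3)·(-10)] / 100 = +0.010000
∂h/∂y = [0·(+0.3) − 10·(+0.1)] / 100 = -0.01000
Head at (90, 30) = 58.6 + (+0.010000)·(35) + (-0.01000)·(-5) = 59.00 m.
That is higher than the 58.6 m at BH-01, so the point is upgradient.

upgradient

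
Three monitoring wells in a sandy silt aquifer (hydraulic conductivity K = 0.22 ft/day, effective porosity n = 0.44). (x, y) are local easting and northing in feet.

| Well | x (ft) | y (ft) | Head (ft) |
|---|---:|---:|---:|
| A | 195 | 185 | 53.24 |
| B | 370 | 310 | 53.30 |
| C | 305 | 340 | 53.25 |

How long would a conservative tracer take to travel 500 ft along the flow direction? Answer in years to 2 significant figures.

3900 years

Taking A as reference: B−A = (175, 125, +0.06); C−A = (110, 155, +0.01).
Determinant of the coordinate differences = 175·155 − 110·125 = 13375.
∂h/∂x = [(+0.06)·155 − (+0.01)·125] / 13375 = +0.0006019
∂h/∂y = [175·(+0.01) − 110·(+0.06)] / 13375 = -0.0003626
|∇h| = √(0.0006019² + -0.0003626²) = 0.0007027
Seepage velocity v = K·i/n = 0.22 × 0.0007027 / 0.44 = 0.0003514 ft/day.
t = 500 / 0.0003514 = 1.423e+06 days = 3.9e+03 years.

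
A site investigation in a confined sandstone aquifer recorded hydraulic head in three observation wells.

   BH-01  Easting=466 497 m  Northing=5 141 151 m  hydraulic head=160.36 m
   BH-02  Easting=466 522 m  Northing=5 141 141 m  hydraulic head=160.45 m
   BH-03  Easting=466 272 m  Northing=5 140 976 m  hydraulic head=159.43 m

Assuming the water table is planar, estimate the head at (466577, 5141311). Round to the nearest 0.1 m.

160.7 m

With h = a·x + b·y + c and BH-01 as origin, the differences give:
  25·a + (-10)·b = +0.09
  (-225)·a + (-175)·b = -0.93
Eliminate b (×(-175) and ×(-10), subtract): -6625·a = -25.050 → a = ∂h/∂x = +0.003781
Back-substitute: b = ∂h/∂y = +0.0004528.
h(466577, 5141311) = 160.36 + (+0.003781)·(80) + (+0.0004528)·(160) = 160.36 +0.302 +0.072 = 160.735 m.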